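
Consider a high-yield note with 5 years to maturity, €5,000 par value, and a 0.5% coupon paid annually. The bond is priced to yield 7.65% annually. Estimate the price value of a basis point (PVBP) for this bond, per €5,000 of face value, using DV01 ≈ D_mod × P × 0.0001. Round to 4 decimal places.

Periodic yield y = 0.0765.
  t   CF        PV=CF/(1+0.0765)^t    t·PV
  1        25.00        23.2234        23.2234
  2        25.00        21.5731        43.1461
  3        25.00        20.0400        60.1200
  4        25.00        18.6159        74.4636
  5     5,025.00     3,475.8890    17,379.4448
  Σ                  3,559.3413    17,580.3980
P = 3,559.3413; D_Mac = 4.93923 yrs; D_mod = 4.58823 yrs.
DV01 ≈ 4.58823 × 3,559.3413 × 0.0001 = 1.633107.

€1.6331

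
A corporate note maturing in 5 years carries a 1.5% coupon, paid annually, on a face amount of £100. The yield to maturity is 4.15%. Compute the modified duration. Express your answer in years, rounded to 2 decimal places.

4.65 years

Periodic yield y = 0.0415. First find Macaulay duration:
  t   CF        PV=CF/(1+0.0415)^t    t·PV
  1         1.50         1.4402         1.4402
  2         1.50         1.3828         2.7657
  3         1.50         1.3277         3.9832
  4         1.50         1.2748         5.0993
  5       101.50        82.8266       414.1328
  Σ                     88.2522       427.4213
P = 88.2522; Macaulay duration = 427.4213 / 88.2522 = 4.84318 years.
Modified duration = D_Mac / (1 + y) = 4.84318 / 1.0415 = 4.65020 years.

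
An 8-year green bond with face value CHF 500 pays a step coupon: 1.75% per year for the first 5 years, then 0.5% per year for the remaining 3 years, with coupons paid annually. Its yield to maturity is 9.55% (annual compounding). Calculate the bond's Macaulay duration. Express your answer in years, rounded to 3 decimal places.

7.361 years

Periodic yield y = 0.0955. Discount each cash flow and weight by its year:
  t   CF        PV=CF/(1+0.0955)^t    t·PV
  1         8.75         7.9872         7.9872
  2         8.75         7.2909        14.5819
  3         8.75         6.6554        19.9661
  4         8.75         6.0752        24.3007
  5         8.75         5.5456        27.7278
  6         2.50         1.4463         8.6779
  7         2.50         1.3202         9.2417
  8       502.50       242.2351     1,937.8805
  Σ                    278.5559     2,050.3638
Price P = Σ PV = 278.5559.
Macaulay duration = Σ(t·PV) / P = 2,050.3638 / 278.5559 = 7.36069 years.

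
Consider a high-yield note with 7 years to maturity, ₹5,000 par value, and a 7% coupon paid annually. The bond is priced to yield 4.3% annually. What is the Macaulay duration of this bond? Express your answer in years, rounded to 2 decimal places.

Periodic yield y = 0.043. Discount each cash flow and weight by its year:
  t   CF        PV=CF/(1+0.043)^t    t·PV
  1       350.00       335.5705       335.5705
  2       350.00       321.7358       643.4717
  3       350.00       308.4716       925.4147
  4       350.00       295.7541     1,183.0165
  5       350.00       283.5610     1,417.8050
  6       350.00       271.8706     1,631.2234
  7     5,350.00     3,984.4063    27,890.8444
  Σ                  5,801.3699    34,027.3461
Price P = Σ PV = 5,801.3699.
Macaulay duration = Σ(t·PV) / P = 34,027.3461 / 5,801.3699 = 5.86540 years.

5.87 years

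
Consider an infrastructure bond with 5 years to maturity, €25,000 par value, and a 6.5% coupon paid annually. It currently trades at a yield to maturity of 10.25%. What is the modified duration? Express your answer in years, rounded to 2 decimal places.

3.97 years

Periodic yield y = 0.1025. First find Macaulay duration:
  t   CF        PV=CF/(1+0.1025)^t    t·PV
  1     1,625.00     1,473.9229     1,473.9229
  2     1,625.00     1,336.8915     2,673.7830
  3     1,625.00     1,212.6000     3,637.8001
  4     1,625.00     1,099.8640     4,399.4559
  5    26,625.00    16,345.4404    81,727.2019
  Σ                 21,468.7188    93,912.1637
P = 21,468.7188; Macaulay duration = 93,912.1637 / 21,468.7188 = 4.37437 years.
Modified duration = D_Mac / (1 + y) = 4.37437 / 1.1025 = 3.96768 years.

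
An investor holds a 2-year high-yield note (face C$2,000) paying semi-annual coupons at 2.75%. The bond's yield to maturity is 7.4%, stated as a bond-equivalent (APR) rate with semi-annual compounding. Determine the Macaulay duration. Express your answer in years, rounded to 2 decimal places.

1.96 years

Periodic yield y = 0.037. Discount each cash flow and weight by its period:
  t   CF        PV=CF/(1+0.037)^t    t·PV
  1        27.50        26.5188        26.5188
  2        27.50        25.5726        51.1452
  3        27.50        24.6602        73.9806
  4     2,027.50     1,753.2580     7,013.0321
  Σ                  1,830.0096     7,164.6767
Price P = Σ PV = 1,830.0096.
Macaulay duration = Σ(t·PV) / P = 7,164.6767 / 1,830.0096 = 3.91510 half-year periods.
In years: 3.91510 / 2 = 1.95755 years.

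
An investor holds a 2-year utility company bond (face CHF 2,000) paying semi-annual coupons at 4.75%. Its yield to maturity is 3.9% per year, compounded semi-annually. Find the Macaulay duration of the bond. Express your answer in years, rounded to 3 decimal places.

1.932 years

Periodic yield y = 0.0195. Discount each cash flow and weight by its period:
  t   CF        PV=CF/(1+0.0195)^t    t·PV
  1        47.50        46.5915        46.5915
  2        47.50        45.7003        91.4006
  3        47.50        44.8262       134.4786
  4     2,047.50     1,895.2870     7,581.1481
  Σ                  2,032.4050     7,853.6188
Price P = Σ PV = 2,032.4050.
Macaulay duration = Σ(t·PV) / P = 7,853.6188 / 2,032.4050 = 3.86420 half-year periods.
In years: 3.86420 / 2 = 1.93210 years.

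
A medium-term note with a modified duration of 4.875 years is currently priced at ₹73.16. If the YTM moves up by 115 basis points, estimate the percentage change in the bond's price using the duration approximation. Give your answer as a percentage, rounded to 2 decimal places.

-5.61%

Duration approximation: ΔP/P ≈ -D_mod · Δy = -4.875 × (+0.0115) = -0.0560625.
As a percentage: -5.60625%.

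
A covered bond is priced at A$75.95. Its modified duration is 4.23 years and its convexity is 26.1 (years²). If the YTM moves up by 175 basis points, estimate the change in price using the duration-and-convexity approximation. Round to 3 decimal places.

Duration effect: -D_mod·Δy = -4.23 × (+0.0175) = -0.074025
Convexity effect: ½·C·(Δy)² = 0.5 × 26.1 × (0.0175)² = +0.0039965625
ΔP/P ≈ -0.074025 + 0.0039965625 = -0.0700284375
ΔP ≈ 75.95 × (-0.0700284375) = -5.318659828125.

-A$5.319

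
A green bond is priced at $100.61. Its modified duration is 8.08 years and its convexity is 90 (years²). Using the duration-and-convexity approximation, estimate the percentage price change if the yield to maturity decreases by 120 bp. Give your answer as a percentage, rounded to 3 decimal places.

+10.344%

Duration effect: -D_mod·Δy = -8.08 × (-0.012) = +0.096960
Convexity effect: ½·C·(Δy)² = 0.5 × 90 × (-0.012)² = +0.0064800
ΔP/P ≈ +0.096960 + 0.0064800 = +0.103440
= +10.3440%.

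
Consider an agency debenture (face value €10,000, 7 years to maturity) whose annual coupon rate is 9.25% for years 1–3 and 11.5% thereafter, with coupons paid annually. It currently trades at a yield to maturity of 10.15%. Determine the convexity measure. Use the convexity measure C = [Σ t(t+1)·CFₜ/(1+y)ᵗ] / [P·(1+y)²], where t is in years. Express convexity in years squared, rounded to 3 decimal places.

With y = 0.1015:
  t   CF        PV=CF/(1+0.1015)^t    t·PV        t(t+1)·PV
  1       925.00       839.7640       839.7640       1,679.5279
  2       925.00       762.3822     1,524.7643       4,574.2930
  3       925.00       692.1309     2,076.3927       8,305.5706
  4     1,150.00       781.1957     3,124.7827      15,623.9137
  5     1,150.00       709.2108     3,546.0539      21,276.3236
  6     1,150.00       643.8591     3,863.1545      27,042.0818
  7    11,150.00     5,667.3934    39,671.7535     317,374.0281
  Σ                 10,095.9359    54,646.6657     395,875.7387
P = 10,095.9359.
Convexity = Σ t(t+1)·PV / [P·(1+y)²] = 395,875.7387 / (10,095.9359 × 1.213302) = 32.31791.

32.318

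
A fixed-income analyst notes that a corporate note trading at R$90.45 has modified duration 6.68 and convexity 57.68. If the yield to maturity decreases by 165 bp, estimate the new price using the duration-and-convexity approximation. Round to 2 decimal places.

R$101.13

Duration effect: -D_mod·Δy = -6.68 × (-0.0165) = +0.110220
Convexity effect: ½·C·(Δy)² = 0.5 × 57.68 × (-0.0165)² = +0.00785169
ΔP/P ≈ +0.110220 + 0.00785169 = +0.11807169
New price ≈ 90.45 × (1 + 0.11807169) = 101.1295843605.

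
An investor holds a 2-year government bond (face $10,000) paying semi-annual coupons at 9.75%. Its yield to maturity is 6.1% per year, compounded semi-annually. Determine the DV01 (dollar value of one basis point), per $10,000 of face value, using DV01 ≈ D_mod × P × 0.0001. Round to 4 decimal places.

$1.9373

Periodic yield y = 0.0305.
  t   CF        PV=CF/(1+0.0305)^t    t·PV
  1       487.50       473.0713       473.0713
  2       487.50       459.0697       918.1394
  3       487.50       445.4825     1,336.4474
  4    10,487.50     9,299.9366    37,199.7465
  Σ                 10,677.5601    39,927.4047
P = 10,677.5601; D_Mac = 3.73938 half-year periods = 1.86969 yrs; D_mod = 1.81435 yrs.
DV01 ≈ 1.81435 × 10,677.5601 × 0.0001 = 1.937283.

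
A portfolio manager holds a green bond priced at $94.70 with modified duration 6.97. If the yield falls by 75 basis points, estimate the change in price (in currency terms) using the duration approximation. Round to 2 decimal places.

+$4.95

Duration approximation: ΔP/P ≈ -D_mod · Δy = -6.97 × (-0.0075) = +0.052275.
ΔP ≈ 94.70 × (+0.052275) = +4.9504425.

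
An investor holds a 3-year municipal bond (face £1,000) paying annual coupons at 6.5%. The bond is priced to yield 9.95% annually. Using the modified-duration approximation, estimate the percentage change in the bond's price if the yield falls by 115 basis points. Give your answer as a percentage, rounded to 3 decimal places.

Periodic yield y = 0.0995. Modified duration first:
  t   CF        PV=CF/(1+0.0995)^t    t·PV
  1        65.00        59.1178        59.1178
  2        65.00        53.7679       107.5358
  3     1,065.00       801.2424     2,403.7271
  Σ                    914.1280     2,570.3806
P = 914.1280; D_Mac = 2.81184 yrs; D_mod = 2.81184/(1+0.0995) = 2.55738 yrs.
ΔP/P ≈ -D_mod · Δy = -2.55738 × (-0.0115) = +0.029410 = +2.9410%.

+2.941%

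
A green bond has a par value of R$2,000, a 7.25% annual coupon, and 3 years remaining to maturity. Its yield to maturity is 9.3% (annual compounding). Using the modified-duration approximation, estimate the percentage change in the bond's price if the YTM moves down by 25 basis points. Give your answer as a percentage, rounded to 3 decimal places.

Periodic yield y = 0.093. Modified duration first:
  t   CF        PV=CF/(1+0.093)^t    t·PV
  1       145.00       132.6624       132.6624
  2       145.00       121.3746       242.7491
  3     2,145.00     1,642.7324     4,928.1971
  Σ                  1,896.7693     5,303.6086
P = 1,896.7693; D_Mac = 2.79613 yrs; D_mod = 2.79613/(1+0.093) = 2.55821 yrs.
ΔP/P ≈ -D_mod · Δy = -2.55821 × (-0.0025) = +0.006396 = +0.6396%.

+0.640%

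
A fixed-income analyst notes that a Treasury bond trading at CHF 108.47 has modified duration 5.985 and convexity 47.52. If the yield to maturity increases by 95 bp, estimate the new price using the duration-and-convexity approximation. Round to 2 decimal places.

CHF 102.54

Duration effect: -D_mod·Δy = -5.985 × (+0.0095) = -0.0568575
Convexity effect: ½·C·(Δy)² = 0.5 × 47.52 × (0.0095)² = +0.00214434
ΔP/P ≈ -0.0568575 + 0.00214434 = -0.05471316
New price ≈ 108.47 × (1 - 0.05471316) = 102.5352635348.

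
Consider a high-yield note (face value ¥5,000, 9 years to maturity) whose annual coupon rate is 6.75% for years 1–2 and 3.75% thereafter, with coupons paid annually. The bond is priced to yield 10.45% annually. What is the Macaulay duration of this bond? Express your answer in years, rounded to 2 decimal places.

6.95 years

Periodic yield y = 0.1045. Discount each cash flow and weight by its year:
  t   CF        PV=CF/(1+0.1045)^t    t·PV
  1       337.50       305.5681       305.5681
  2       337.50       276.6574       553.3149
  3       187.50       139.1567       417.4701
  4       187.50       125.9907       503.9627
  5       187.50       114.0703       570.3516
  6       187.50       103.2778       619.6668
  7       187.50        93.5064       654.5446
  8       187.50        84.6595       677.2757
  9     5,187.50     2,120.6384    19,085.7459
  Σ                  3,363.5253    23,387.9004
Price P = Σ PV = 3,363.5253.
Macaulay duration = Σ(t·PV) / P = 23,387.9004 / 3,363.5253 = 6.95339 years.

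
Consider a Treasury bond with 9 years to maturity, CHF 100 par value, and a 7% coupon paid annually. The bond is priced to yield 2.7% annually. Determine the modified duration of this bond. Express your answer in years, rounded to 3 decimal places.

7.085 years

Periodic yield y = 0.027. First find Macaulay duration:
  t   CF        PV=CF/(1+0.027)^t    t·PV
  1         7.00         6.8160         6.8160
  2         7.00         6.6368        13.2736
  3         7.00         6.4623        19.3869
  4         7.00         6.2924        25.1696
  5         7.00         6.1270        30.6349
  6         7.00         5.9659        35.7954
  7         7.00         5.8090        40.6633
  8         7.00         5.6563        45.2506
  9       107.00        84.1879       757.6913
  Σ                    133.9536       974.6814
P = 133.9536; Macaulay duration = 974.6814 / 133.9536 = 7.27626 years.
Modified duration = D_Mac / (1 + y) = 7.27626 / 1.027 = 7.08497 years.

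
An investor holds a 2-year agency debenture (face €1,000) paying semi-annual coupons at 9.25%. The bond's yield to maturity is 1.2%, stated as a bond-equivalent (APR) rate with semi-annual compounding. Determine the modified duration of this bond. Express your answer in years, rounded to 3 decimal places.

Periodic yield y = 0.006. First find Macaulay duration:
  t   CF        PV=CF/(1+0.006)^t    t·PV
  1        46.25        45.9742        45.9742
  2        46.25        45.7000        91.3999
  3        46.25        45.4274       136.2822
  4     1,046.25     1,021.5122     4,086.0487
  Σ                  1,158.6137     4,359.7049
P = 1,158.6137; Macaulay duration = 4,359.7049 / 1,158.6137 = 3.76286 half-year periods = 1.88143 years.
Modified duration = D_Mac / (1 + y) = 1.88143 / 1.006 = 1.87021 years.

1.870 years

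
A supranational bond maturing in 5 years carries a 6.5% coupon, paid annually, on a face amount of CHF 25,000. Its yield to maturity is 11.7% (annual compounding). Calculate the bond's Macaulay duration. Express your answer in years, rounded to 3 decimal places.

Periodic yield y = 0.117. Discount each cash flow and weight by its year:
  t   CF        PV=CF/(1+0.117)^t    t·PV
  1     1,625.00     1,454.7896     1,454.7896
  2     1,625.00     1,302.4079     2,604.8158
  3     1,625.00     1,165.9874     3,497.9621
  4     1,625.00     1,043.8562     4,175.4248
  5    26,625.00    15,311.7120    76,558.5598
  Σ                 20,278.7530    88,291.5521
Price P = Σ PV = 20,278.7530.
Macaulay duration = Σ(t·PV) / P = 88,291.5521 / 20,278.7530 = 4.35389 years.

4.354 years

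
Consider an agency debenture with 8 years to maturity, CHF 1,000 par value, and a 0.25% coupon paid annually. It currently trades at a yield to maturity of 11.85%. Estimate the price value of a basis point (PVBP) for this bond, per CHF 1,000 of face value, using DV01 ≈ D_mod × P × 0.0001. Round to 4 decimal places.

Periodic yield y = 0.1185.
  t   CF        PV=CF/(1+0.1185)^t    t·PV
  1         2.50         2.2351         2.2351
  2         2.50         1.9983         3.9967
  3         2.50         1.7866         5.3599
  4         2.50         1.5973         6.3893
  5         2.50         1.4281         7.1405
  6         2.50         1.2768         7.6608
  7         2.50         1.1415         7.9907
  8     1,002.50       409.2573     3,274.0587
  Σ                    420.7212     3,314.8318
P = 420.7212; D_Mac = 7.87893 yrs; D_mod = 7.04419 yrs.
DV01 ≈ 7.04419 × 420.7212 × 0.0001 = 0.296364.

CHF 0.2964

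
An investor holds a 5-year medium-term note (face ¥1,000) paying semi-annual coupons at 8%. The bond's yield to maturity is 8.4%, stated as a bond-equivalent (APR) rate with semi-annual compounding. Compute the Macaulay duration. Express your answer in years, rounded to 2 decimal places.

Periodic yield y = 0.042. Discount each cash flow and weight by its period:
  t   CF        PV=CF/(1+0.042)^t    t·PV
  1        40.00        38.3877        38.3877
  2        40.00        36.8404        73.6808
  3        40.00        35.3555       106.0665
  4        40.00        33.9304       135.7216
  5        40.00        32.5628       162.8139
  6        40.00        31.2503       187.5016
  7        40.00        29.9907       209.9346
  8        40.00        28.7818       230.2546
  9        40.00        27.6217       248.5954
  10    1,040.00       689.2173     6,892.1727
  Σ                    983.9385     8,285.1293
Price P = Σ PV = 983.9385.
Macaulay duration = Σ(t·PV) / P = 8,285.1293 / 983.9385 = 8.42037 half-year periods.
In years: 8.42037 / 2 = 4.21019 years.

4.21 years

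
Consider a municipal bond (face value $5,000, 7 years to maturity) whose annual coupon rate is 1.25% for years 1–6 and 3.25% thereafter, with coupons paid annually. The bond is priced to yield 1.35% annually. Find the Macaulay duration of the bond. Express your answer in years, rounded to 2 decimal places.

6.75 years

Periodic yield y = 0.0135. Discount each cash flow and weight by its year:
  t   CF        PV=CF/(1+0.0135)^t    t·PV
  1        62.50        61.6675        61.6675
  2        62.50        60.8461       121.6921
  3        62.50        60.0356       180.1068
  4        62.50        59.2359       236.9436
  5        62.50        58.4469       292.2343
  6        62.50        57.6683       346.0101
  7     5,162.50     4,699.9560    32,899.6921
  Σ                  5,057.8563    34,138.3465
Price P = Σ PV = 5,057.8563.
Macaulay duration = Σ(t·PV) / P = 34,138.3465 / 5,057.8563 = 6.74957 years.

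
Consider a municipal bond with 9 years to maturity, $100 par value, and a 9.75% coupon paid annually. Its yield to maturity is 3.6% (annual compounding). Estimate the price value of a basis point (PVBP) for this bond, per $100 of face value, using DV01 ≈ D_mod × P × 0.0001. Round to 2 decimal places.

$0.10

Periodic yield y = 0.036.
  t   CF        PV=CF/(1+0.036)^t    t·PV
  1         9.75         9.4112         9.4112
  2         9.75         9.0842        18.1683
  3         9.75         8.7685        26.3055
  4         9.75         8.4638        33.8552
  5         9.75         8.1697        40.8485
  6         9.75         7.8858        47.3148
  7         9.75         7.6118        53.2825
  8         9.75         7.3473        58.7782
  9       109.75        79.8301       718.4710
  Σ                    146.5723     1,006.4353
P = 146.5723; D_Mac = 6.86647 yrs; D_mod = 6.62787 yrs.
DV01 ≈ 6.62787 × 146.5723 × 0.0001 = 0.097146.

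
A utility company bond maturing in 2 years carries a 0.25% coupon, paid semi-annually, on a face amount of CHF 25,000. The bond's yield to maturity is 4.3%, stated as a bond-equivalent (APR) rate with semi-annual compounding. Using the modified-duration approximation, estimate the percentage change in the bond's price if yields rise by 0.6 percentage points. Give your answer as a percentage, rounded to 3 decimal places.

-1.172%

Periodic yield y = 0.0215. Modified duration first:
  t   CF        PV=CF/(1+0.0215)^t    t·PV
  1        31.25        30.5923        30.5923
  2        31.25        29.9484        59.8968
  3        31.25        29.3180        87.9541
  4    25,031.25    22,989.4750    91,957.9001
  Σ                 23,079.3337    92,136.3432
P = 23,079.3337; D_Mac = 3.99216 half-year periods = 1.99608 yrs; D_mod = 1.99608/(1+0.0215) = 1.95407 yrs.
ΔP/P ≈ -D_mod · Δy = -1.95407 × (+0.006) = -0.011724 = -1.1724%.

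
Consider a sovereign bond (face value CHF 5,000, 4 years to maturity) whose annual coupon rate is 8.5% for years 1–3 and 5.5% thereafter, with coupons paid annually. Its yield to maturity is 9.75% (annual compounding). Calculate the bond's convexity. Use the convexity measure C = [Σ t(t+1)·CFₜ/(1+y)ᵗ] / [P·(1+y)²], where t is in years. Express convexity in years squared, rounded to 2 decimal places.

With y = 0.0975:
  t   CF        PV=CF/(1+0.0975)^t    t·PV        t(t+1)·PV
  1       425.00       387.2437       387.2437         774.4875
  2       425.00       352.8417       705.6833       2,117.0500
  3       425.00       321.4958       964.4875       3,857.9500
  4     5,275.00     3,635.8365    14,543.3461      72,716.7305
  Σ                  4,697.4178    16,600.7607      79,466.2180
P = 4,697.4178.
Convexity = Σ t(t+1)·PV / [P·(1+y)²] = 79,466.2180 / (4,697.4178 × 1.204506) = 14.04476.

14.04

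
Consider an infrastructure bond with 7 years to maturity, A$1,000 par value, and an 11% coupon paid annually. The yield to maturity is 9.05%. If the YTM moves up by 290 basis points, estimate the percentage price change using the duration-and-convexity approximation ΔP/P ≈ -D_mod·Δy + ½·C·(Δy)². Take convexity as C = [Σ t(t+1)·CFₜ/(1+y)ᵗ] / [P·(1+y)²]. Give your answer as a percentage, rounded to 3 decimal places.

With y = 0.0905:
  t   CF        PV=CF/(1+0.0905)^t    t·PV        t(t+1)·PV
  1       110.00       100.8712       100.8712         201.7423
  2       110.00        92.4999       184.9998         554.9995
  3       110.00        84.8234       254.4702       1,017.8808
  4       110.00        77.7840       311.1358       1,555.6790
  5       110.00        71.3287       356.6435       2,139.8611
  6       110.00        65.4092       392.4550       2,747.1853
  7     1,110.00       605.2618     4,236.8328      33,894.6627
  Σ                  1,097.9781     5,837.4084      42,112.0108
P = 1,097.9781; D_Mac = 5.31651 yrs; D_mod = 4.87529 yrs; C = 32.25232.
Duration effect: -4.87529 × (+0.029) = -0.141383
Convexity effect: 0.5 × 32.25232 × (0.029)² = +0.0135621
ΔP/P ≈ -0.141383 + 0.0135621 = -0.127821 = -12.7821%.

-12.782%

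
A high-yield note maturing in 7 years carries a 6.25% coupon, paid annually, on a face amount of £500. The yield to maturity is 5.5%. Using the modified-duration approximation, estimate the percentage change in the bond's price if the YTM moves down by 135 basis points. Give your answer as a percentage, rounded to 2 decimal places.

Periodic yield y = 0.055. Modified duration first:
  t   CF        PV=CF/(1+0.055)^t    t·PV
  1        31.25        29.6209        29.6209
  2        31.25        28.0766        56.1533
  3        31.25        26.6129        79.8388
  4        31.25        25.2255       100.9021
  5        31.25        23.9104       119.5522
  6        31.25        22.6639       135.9836
  7       531.25       365.2008     2,556.4056
  Σ                    521.3111     3,078.4565
P = 521.3111; D_Mac = 5.90522 yrs; D_mod = 5.90522/(1+0.055) = 5.59736 yrs.
ΔP/P ≈ -D_mod · Δy = -5.59736 × (-0.0135) = +0.075564 = +7.5564%.

+7.56%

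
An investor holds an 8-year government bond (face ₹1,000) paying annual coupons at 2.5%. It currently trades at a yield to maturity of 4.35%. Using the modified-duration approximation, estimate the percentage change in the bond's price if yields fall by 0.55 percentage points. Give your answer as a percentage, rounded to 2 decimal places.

+3.85%

Periodic yield y = 0.0435. Modified duration first:
  t   CF        PV=CF/(1+0.0435)^t    t·PV
  1        25.00        23.9578        23.9578
  2        25.00        22.9591        45.9182
  3        25.00        22.0020        66.0061
  4        25.00        21.0848        84.3393
  5        25.00        20.2059       101.0294
  6        25.00        19.3636       116.1814
  7        25.00        18.5564       129.8945
  8     1,025.00       729.0952     5,832.7616
  Σ                    877.2248     6,400.0884
P = 877.2248; D_Mac = 7.29584 yrs; D_mod = 7.29584/(1+0.0435) = 6.99170 yrs.
ΔP/P ≈ -D_mod · Δy = -6.99170 × (-0.0055) = +0.038454 = +3.8454%.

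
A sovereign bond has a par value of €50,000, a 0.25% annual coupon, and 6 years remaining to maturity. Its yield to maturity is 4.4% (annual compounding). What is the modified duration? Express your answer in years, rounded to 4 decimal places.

5.7057 years

Periodic yield y = 0.044. First find Macaulay duration:
  t   CF        PV=CF/(1+0.044)^t    t·PV
  1       125.00       119.7318       119.7318
  2       125.00       114.6856       229.3713
  3       125.00       109.8521       329.5564
  4       125.00       105.2224       420.8894
  5       125.00       100.7877       503.9385
  6    50,125.00    38,712.5156   232,275.0937
  Σ                 39,262.7952   233,878.5811
P = 39,262.7952; Macaulay duration = 233,878.5811 / 39,262.7952 = 5.95675 years.
Modified duration = D_Mac / (1 + y) = 5.95675 / 1.044 = 5.70570 years.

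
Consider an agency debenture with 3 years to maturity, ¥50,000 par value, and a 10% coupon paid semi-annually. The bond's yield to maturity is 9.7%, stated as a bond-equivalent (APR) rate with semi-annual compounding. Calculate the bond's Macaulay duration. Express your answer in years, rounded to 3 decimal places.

2.666 years

Periodic yield y = 0.0485. Discount each cash flow and weight by its period:
  t   CF        PV=CF/(1+0.0485)^t    t·PV
  1     2,500.00     2,384.3586     2,384.3586
  2     2,500.00     2,274.0664     4,548.1328
  3     2,500.00     2,168.8759     6,506.6277
  4     2,500.00     2,068.5512     8,274.2047
  5     2,500.00     1,972.8671     9,864.3356
  6    52,500.00    39,513.7907   237,082.7439
  Σ                 50,382.5098   268,660.4033
Price P = Σ PV = 50,382.5098.
Macaulay duration = Σ(t·PV) / P = 268,660.4033 / 50,382.5098 = 5.33241 half-year periods.
In years: 5.33241 / 2 = 2.66621 years.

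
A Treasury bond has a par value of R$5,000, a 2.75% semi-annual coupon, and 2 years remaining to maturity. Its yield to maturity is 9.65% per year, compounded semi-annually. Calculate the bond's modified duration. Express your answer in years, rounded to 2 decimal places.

1.87 years

Periodic yield y = 0.04825. First find Macaulay duration:
  t   CF        PV=CF/(1+0.04825)^t    t·PV
  1        68.75        65.5855        65.5855
  2        68.75        62.5667       125.1333
  3        68.75        59.6868       179.0603
  4     5,068.75     4,197.9899    16,791.9595
  Σ                  4,385.8288    17,161.7386
P = 4,385.8288; Macaulay duration = 17,161.7386 / 4,385.8288 = 3.91300 half-year periods = 1.95650 years.
Modified duration = D_Mac / (1 + y) = 1.95650 / 1.04825 = 1.86644 years.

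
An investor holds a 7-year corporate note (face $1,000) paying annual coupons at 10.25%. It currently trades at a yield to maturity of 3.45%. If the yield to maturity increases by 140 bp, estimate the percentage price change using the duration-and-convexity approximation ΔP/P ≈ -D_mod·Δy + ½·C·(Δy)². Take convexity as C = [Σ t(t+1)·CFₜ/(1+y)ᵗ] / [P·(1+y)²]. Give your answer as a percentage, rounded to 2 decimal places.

-7.21%

With y = 0.0345:
  t   CF        PV=CF/(1+0.0345)^t    t·PV        t(t+1)·PV
  1       102.50        99.0817        99.0817         198.1634
  2       102.50        95.7774       191.5547         574.6642
  3       102.50        92.5832       277.7497       1,110.9989
  4       102.50        89.4956       357.9826       1,789.9128
  5       102.50        86.5110       432.5551       2,595.3303
  6       102.50        83.6259       501.7555       3,512.2885
  7     1,102.50       869.4911     6,086.4376      48,691.5007
  Σ                  1,416.5659     7,947.1168      58,472.8589
P = 1,416.5659; D_Mac = 5.61013 yrs; D_mod = 5.42303 yrs; C = 38.57061.
Duration effect: -5.42303 × (+0.014) = -0.075922
Convexity effect: 0.5 × 38.57061 × (0.014)² = +0.0037799
ΔP/P ≈ -0.075922 + 0.0037799 = -0.072143 = -7.2143%.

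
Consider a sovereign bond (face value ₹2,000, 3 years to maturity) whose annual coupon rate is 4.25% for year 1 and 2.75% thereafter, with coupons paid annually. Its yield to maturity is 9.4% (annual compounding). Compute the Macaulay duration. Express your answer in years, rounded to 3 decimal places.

Periodic yield y = 0.094. Discount each cash flow and weight by its year:
  t   CF        PV=CF/(1+0.094)^t    t·PV
  1        85.00        77.6965        77.6965
  2        55.00        45.9545        91.9090
  3     2,055.00     1,569.4947     4,708.4842
  Σ                  1,693.1458     4,878.0897
Price P = Σ PV = 1,693.1458.
Macaulay duration = Σ(t·PV) / P = 4,878.0897 / 1,693.1458 = 2.88108 years.

2.881 years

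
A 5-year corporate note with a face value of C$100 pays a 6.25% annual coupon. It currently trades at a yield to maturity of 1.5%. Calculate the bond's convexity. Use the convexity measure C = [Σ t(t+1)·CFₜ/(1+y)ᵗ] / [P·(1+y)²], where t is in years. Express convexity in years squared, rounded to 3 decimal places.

25.288

With y = 0.015:
  t   CF        PV=CF/(1+0.015)^t    t·PV        t(t+1)·PV
  1         6.25         6.1576         6.1576          12.3153
  2         6.25         6.0666        12.1333          36.3998
  3         6.25         5.9770        17.9309          71.7238
  4         6.25         5.8887        23.5546         117.7730
  5       106.25        98.6277       493.1383       2,958.8298
  Σ                    122.7176       552.9148       3,197.0417
P = 122.7176.
Convexity = Σ t(t+1)·PV / [P·(1+y)²] = 3,197.0417 / (122.7176 × 1.030225) = 25.28771.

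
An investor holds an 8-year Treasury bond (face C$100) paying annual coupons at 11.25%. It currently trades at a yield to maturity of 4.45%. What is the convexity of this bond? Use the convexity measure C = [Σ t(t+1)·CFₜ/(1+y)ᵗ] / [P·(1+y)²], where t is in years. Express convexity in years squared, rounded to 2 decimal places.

45.18

With y = 0.0445:
  t   CF        PV=CF/(1+0.0445)^t    t·PV        t(t+1)·PV
  1        11.25        10.7707        10.7707          21.5414
  2        11.25        10.3118        20.6237          61.8710
  3        11.25         9.8725        29.6175         118.4700
  4        11.25         9.4519        37.8076         189.0378
  5        11.25         9.0492        45.2460         271.4761
  6        11.25         8.6637        51.9820         363.8741
  7        11.25         8.2946        58.0619         464.4954
  8       111.25        78.5294       628.2355       5,654.1192
  Σ                    144.9438       882.3449       7,144.8850
P = 144.9438.
Convexity = Σ t(t+1)·PV / [P·(1+y)²] = 7,144.8850 / (144.9438 × 1.090980) = 45.18338.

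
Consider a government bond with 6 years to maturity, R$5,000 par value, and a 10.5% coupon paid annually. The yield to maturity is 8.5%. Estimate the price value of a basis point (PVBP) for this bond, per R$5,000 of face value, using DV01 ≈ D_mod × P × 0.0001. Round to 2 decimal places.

R$2.41

Periodic yield y = 0.085.
  t   CF        PV=CF/(1+0.085)^t    t·PV
  1       525.00       483.8710       483.8710
  2       525.00       445.9640       891.9281
  3       525.00       411.0268     1,233.0803
  4       525.00       378.8265     1,515.3060
  5       525.00       349.1488     1,745.7442
  6     5,525.00     3,386.5216    20,319.1298
  Σ                  5,455.3587    26,189.0593
P = 5,455.3587; D_Mac = 4.80061 yrs; D_mod = 4.42453 yrs.
DV01 ≈ 4.42453 × 5,455.3587 × 0.0001 = 2.413738.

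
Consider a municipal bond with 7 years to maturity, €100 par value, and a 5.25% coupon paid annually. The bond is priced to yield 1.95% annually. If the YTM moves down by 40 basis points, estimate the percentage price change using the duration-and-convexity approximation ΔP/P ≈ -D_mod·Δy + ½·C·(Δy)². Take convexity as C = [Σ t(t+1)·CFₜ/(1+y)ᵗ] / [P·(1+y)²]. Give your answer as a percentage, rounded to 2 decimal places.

With y = 0.0195:
  t   CF        PV=CF/(1+0.0195)^t    t·PV        t(t+1)·PV
  1         5.25         5.1496         5.1496          10.2992
  2         5.25         5.0511        10.1022          30.3065
  3         5.25         4.9545        14.8634          59.4537
  4         5.25         4.8597        19.4388          97.1942
  5         5.25         4.7668        23.8338         143.0028
  6         5.25         4.6756        28.0535         196.3746
  7       105.25        91.9415       643.5904       5,148.7229
  Σ                    121.3987       745.0317       5,685.3538
P = 121.3987; D_Mac = 6.13707 yrs; D_mod = 6.01968 yrs; C = 45.05771.
Duration effect: -6.01968 × (-0.004) = +0.024079
Convexity effect: 0.5 × 45.05771 × (-0.004)² = +0.0003605
ΔP/P ≈ +0.024079 + 0.0003605 = +0.024439 = +2.4439%.

+2.44%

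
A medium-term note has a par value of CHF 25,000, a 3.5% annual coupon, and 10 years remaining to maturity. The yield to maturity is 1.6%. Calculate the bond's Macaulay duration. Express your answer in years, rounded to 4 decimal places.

8.7338 years

Periodic yield y = 0.016. Discount each cash flow and weight by its year:
  t   CF        PV=CF/(1+0.016)^t    t·PV
  1       875.00       861.2205       861.2205
  2       875.00       847.6579     1,695.3159
  3       875.00       834.3090     2,502.9270
  4       875.00       821.1703     3,284.6811
  5       875.00       808.2385     4,041.1923
  6       875.00       795.5103     4,773.0618
  7       875.00       782.9826     5,480.8780
  8       875.00       770.6521     6,165.2171
  9       875.00       758.5159     6,826.6430
  10   25,875.00    22,077.1638   220,771.6375
  Σ                 29,357.4208   256,402.7743
Price P = Σ PV = 29,357.4208.
Macaulay duration = Σ(t·PV) / P = 256,402.7743 / 29,357.4208 = 8.73383 years.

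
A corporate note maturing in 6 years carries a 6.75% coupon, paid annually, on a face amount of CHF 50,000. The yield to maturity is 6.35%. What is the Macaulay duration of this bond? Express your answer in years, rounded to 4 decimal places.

Periodic yield y = 0.0635. Discount each cash flow and weight by its year:
  t   CF        PV=CF/(1+0.0635)^t    t·PV
  1     3,375.00     3,173.4838     3,173.4838
  2     3,375.00     2,983.9998     5,967.9996
  3     3,375.00     2,805.8296     8,417.4888
  4     3,375.00     2,638.2977    10,553.1908
  5     3,375.00     2,480.7689    12,403.8444
  6    53,375.00    36,890.3625   221,342.1749
  Σ                 50,972.7423   261,858.1824
Price P = Σ PV = 50,972.7423.
Macaulay duration = Σ(t·PV) / P = 261,858.1824 / 50,972.7423 = 5.13722 years.

5.1372 years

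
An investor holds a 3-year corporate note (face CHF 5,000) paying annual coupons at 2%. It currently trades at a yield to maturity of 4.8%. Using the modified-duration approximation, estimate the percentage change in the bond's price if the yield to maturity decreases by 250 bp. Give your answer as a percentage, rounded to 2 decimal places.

+7.01%

Periodic yield y = 0.048. Modified duration first:
  t   CF        PV=CF/(1+0.048)^t    t·PV
  1       100.00        95.4198        95.4198
  2       100.00        91.0495       182.0989
  3     5,100.00     4,430.8427    13,292.5280
  Σ                  4,617.3120    13,570.0468
P = 4,617.3120; D_Mac = 2.93895 yrs; D_mod = 2.93895/(1+0.048) = 2.80434 yrs.
ΔP/P ≈ -D_mod · Δy = -2.80434 × (-0.025) = +0.070109 = +7.0109%.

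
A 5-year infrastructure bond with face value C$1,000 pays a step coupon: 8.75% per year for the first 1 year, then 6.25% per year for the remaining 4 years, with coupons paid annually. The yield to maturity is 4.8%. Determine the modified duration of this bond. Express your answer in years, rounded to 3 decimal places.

Periodic yield y = 0.048. First find Macaulay duration:
  t   CF        PV=CF/(1+0.048)^t    t·PV
  1        87.50        83.4924        83.4924
  2        62.50        56.9059       113.8118
  3        62.50        54.2995       162.8986
  4        62.50        51.8125       207.2502
  5     1,062.50       840.4706     4,202.3530
  Σ                  1,086.9810     4,769.8060
P = 1,086.9810; Macaulay duration = 4,769.8060 / 1,086.9810 = 4.38812 years.
Modified duration = D_Mac / (1 + y) = 4.38812 / 1.048 = 4.18714 years.

4.187 years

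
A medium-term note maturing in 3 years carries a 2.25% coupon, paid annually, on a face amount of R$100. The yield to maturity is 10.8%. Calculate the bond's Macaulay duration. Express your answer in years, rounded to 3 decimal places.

2.925 years

Periodic yield y = 0.108. Discount each cash flow and weight by its year:
  t   CF        PV=CF/(1+0.108)^t    t·PV
  1         2.25         2.0307         2.0307
  2         2.25         1.8327         3.6655
  3       102.25        75.1699       225.5097
  Σ                     79.0333       231.2059
Price P = Σ PV = 79.0333.
Macaulay duration = Σ(t·PV) / P = 231.2059 / 79.0333 = 2.92542 years.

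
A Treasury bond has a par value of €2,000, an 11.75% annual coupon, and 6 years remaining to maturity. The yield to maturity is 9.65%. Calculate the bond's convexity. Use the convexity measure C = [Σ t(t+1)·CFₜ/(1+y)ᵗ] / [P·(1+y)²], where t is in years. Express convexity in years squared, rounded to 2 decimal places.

24.92

With y = 0.0965:
  t   CF        PV=CF/(1+0.0965)^t    t·PV        t(t+1)·PV
  1       235.00       214.3183       214.3183         428.6366
  2       235.00       195.4567       390.9134       1,172.7403
  3       235.00       178.2551       534.7653       2,139.0612
  4       235.00       162.5673       650.2694       3,251.3469
  5       235.00       148.2602       741.3012       4,447.8070
  6     2,235.00     1,285.9548     7,715.7289      54,010.1025
  Σ                  2,184.8125    10,247.2965      65,449.6945
P = 2,184.8125.
Convexity = Σ t(t+1)·PV / [P·(1+y)²] = 65,449.6945 / (2,184.8125 × 1.202312) = 24.91588.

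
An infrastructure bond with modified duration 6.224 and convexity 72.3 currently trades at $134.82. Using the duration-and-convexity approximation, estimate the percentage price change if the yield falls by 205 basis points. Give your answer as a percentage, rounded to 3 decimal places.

+14.278%

Duration effect: -D_mod·Δy = -6.224 × (-0.0205) = +0.127592
Convexity effect: ½·C·(Δy)² = 0.5 × 72.3 × (-0.0205)² = +0.0151920375
ΔP/P ≈ +0.127592 + 0.0151920375 = +0.1427840375
= +14.27840375%.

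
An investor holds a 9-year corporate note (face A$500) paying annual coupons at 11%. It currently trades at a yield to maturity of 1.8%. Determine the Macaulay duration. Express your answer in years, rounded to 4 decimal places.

Periodic yield y = 0.018. Discount each cash flow and weight by its year:
  t   CF        PV=CF/(1+0.018)^t    t·PV
  1        55.00        54.0275        54.0275
  2        55.00        53.0722       106.1444
  3        55.00        52.1338       156.4014
  4        55.00        51.2120       204.8479
  5        55.00        50.3065       251.5323
  6        55.00        49.4170       296.5018
  7        55.00        48.5432       339.8023
  8        55.00        47.6849       381.4788
  9       555.00       472.6754     4,254.0784
  Σ                    879.0723     6,044.8148
Price P = Σ PV = 879.0723.
Macaulay duration = Σ(t·PV) / P = 6,044.8148 / 879.0723 = 6.87636 years.

6.8764 years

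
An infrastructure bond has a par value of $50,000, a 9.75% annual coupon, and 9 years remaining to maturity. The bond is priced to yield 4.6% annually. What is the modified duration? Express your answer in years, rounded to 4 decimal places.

6.4918 years

Periodic yield y = 0.046. First find Macaulay duration:
  t   CF        PV=CF/(1+0.046)^t    t·PV
  1     4,875.00     4,660.6119     4,660.6119
  2     4,875.00     4,455.6519     8,911.3037
  3     4,875.00     4,259.7054    12,779.1163
  4     4,875.00     4,072.3761    16,289.5045
  5     4,875.00     3,893.2850    19,466.4250
  6     4,875.00     3,722.0698    22,332.4188
  7     4,875.00     3,558.3841    24,908.6889
  8     4,875.00     3,401.8969    27,215.1750
  9    54,875.00    36,609.1270   329,482.1429
  Σ                 68,633.1081   466,045.3869
P = 68,633.1081; Macaulay duration = 466,045.3869 / 68,633.1081 = 6.79039 years.
Modified duration = D_Mac / (1 + y) = 6.79039 / 1.046 = 6.49177 years.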